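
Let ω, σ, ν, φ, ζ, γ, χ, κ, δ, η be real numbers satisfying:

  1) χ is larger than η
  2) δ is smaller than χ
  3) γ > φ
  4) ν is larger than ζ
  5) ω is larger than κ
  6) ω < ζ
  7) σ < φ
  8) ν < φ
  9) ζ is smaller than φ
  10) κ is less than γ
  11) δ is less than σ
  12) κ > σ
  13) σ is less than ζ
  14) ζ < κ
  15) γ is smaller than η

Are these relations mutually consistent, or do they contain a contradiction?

We have ζ < κ stated directly, yet also κ < ω < ζ by chaining the others — so κ < ζ. Contradiction.

inconsistent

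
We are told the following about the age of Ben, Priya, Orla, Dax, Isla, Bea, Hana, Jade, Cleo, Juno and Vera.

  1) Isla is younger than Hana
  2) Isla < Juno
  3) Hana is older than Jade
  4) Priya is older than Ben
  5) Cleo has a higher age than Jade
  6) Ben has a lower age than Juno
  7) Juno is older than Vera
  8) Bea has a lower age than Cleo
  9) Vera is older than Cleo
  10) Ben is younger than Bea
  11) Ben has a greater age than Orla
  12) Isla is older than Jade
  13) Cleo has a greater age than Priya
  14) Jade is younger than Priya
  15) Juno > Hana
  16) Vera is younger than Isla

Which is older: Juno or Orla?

Juno

Following the relations from Orla: Orla < Ben < Priya < Cleo < Vera < Isla < Hana < Juno.
So Orla < Juno; Juno is the older of the two.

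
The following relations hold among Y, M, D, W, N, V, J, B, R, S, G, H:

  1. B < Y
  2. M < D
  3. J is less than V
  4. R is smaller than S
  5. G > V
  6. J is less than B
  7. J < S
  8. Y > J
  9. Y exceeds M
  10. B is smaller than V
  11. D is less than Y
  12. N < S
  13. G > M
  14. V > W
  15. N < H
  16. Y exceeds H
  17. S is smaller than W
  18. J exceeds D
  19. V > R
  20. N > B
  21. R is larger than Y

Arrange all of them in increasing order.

The consecutive links are each given: M < D; D < J; J < B; B < N; N < H; H < Y; Y < R; R < S; S < W; W < V; V < G.

M < D < J < B < N < H < Y < R < S < W < V < G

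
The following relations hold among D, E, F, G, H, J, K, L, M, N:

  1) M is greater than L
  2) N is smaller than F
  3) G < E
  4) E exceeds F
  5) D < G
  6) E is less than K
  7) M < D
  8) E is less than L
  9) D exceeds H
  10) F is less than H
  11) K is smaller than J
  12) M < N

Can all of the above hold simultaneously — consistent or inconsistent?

inconsistent

We have E < L stated directly, yet also L < M < N < F < H < D < G < E by chaining the others — so L < E. Contradiction.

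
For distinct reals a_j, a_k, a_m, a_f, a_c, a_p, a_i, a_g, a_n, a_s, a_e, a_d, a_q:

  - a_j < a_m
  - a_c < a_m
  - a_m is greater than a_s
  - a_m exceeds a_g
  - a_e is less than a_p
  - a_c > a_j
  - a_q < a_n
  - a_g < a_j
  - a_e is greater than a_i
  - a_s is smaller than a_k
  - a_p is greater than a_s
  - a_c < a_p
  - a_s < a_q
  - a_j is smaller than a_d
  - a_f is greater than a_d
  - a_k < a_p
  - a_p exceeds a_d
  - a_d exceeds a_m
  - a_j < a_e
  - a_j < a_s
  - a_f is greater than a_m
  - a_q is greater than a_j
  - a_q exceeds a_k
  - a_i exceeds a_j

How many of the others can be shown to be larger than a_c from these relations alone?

4

From a_c the given relations immediately reach a_m, a_p.
From those, a_d, a_f — 4 in total.
Nothing else is reachable above a_c; 4 in all.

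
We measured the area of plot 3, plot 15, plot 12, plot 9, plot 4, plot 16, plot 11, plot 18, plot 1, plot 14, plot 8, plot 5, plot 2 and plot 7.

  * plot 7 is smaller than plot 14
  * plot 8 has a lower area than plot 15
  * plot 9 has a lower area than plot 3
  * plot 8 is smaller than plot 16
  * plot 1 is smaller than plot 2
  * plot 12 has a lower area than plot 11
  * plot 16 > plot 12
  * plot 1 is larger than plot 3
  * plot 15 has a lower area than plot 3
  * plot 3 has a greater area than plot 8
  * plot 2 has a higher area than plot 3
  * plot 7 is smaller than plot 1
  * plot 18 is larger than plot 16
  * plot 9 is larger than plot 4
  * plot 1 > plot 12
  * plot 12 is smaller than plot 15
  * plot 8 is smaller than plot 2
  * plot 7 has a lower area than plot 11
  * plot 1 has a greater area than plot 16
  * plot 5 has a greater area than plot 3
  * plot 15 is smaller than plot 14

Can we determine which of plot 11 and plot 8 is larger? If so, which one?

Following every chain through plot 8: above plot 8 we get plot 15, plot 16, plot 3, plot 18, plot 1, plot 5, plot 2, plot 14.
plot 11 is not reached, and no chain runs the other way from plot 11 to plot 8.
So the given relations leave the order of plot 8 and plot 11 undetermined.

undetermined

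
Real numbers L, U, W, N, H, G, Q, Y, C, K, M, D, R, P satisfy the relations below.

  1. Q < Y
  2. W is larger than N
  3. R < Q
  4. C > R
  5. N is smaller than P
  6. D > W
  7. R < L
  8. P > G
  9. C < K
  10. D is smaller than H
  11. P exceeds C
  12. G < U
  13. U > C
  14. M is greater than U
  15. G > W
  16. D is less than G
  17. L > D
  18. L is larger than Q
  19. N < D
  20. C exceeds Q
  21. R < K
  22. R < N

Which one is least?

Chaining upward from R: directly above it, Q, N, C, K, L; then W, D, Y, P, U; then G, H, M.
That covers every other element, and nothing is given below R, so R is the least.

R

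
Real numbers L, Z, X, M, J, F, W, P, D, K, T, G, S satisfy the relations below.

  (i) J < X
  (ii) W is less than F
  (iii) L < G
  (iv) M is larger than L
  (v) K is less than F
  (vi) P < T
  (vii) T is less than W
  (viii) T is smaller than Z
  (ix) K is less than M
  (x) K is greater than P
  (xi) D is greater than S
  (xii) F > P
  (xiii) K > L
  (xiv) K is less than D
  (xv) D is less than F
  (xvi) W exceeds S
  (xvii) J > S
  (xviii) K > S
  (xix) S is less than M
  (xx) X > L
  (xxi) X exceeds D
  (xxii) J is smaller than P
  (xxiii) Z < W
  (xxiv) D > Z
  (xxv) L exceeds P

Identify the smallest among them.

Chaining upward from S: directly above it, J, K, W, D, M; then P, F, X; then L, T; then G, Z.
That covers every other element, and nothing is given below S, so S is the smallest.

S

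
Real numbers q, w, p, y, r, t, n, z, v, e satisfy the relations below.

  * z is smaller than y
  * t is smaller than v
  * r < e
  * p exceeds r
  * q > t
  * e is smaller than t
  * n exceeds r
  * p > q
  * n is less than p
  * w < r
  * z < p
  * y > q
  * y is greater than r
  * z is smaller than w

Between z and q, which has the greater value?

z < w and w < r give z < r.
Then r < e extends the chain to e.
Then e < t extends the chain to t.
Then t < q extends the chain to q.
So z < q; q is the larger of the two.

q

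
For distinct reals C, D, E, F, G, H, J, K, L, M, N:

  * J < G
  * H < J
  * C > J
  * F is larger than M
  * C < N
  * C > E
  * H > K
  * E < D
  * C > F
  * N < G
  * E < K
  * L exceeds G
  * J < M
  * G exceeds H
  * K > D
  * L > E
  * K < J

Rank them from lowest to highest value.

E < D < K < H < J < M < F < C < N < G < L

The consecutive links are each given: E < D; D < K; K < H; H < J; J < M; M < F; F < C; C < N; N < G; G < L.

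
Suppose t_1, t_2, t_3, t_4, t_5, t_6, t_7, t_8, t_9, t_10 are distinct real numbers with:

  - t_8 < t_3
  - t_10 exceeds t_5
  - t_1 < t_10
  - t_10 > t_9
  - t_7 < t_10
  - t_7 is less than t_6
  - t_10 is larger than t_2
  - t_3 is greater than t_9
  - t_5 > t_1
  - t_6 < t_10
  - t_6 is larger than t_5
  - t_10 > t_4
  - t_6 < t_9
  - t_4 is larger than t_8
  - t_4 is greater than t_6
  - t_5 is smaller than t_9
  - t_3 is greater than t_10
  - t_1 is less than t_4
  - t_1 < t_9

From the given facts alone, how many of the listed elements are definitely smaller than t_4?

5

The elements the relations force below t_4 are t_8, t_1, t_7, t_5, t_6 — no chain reaches any other.
That is 5.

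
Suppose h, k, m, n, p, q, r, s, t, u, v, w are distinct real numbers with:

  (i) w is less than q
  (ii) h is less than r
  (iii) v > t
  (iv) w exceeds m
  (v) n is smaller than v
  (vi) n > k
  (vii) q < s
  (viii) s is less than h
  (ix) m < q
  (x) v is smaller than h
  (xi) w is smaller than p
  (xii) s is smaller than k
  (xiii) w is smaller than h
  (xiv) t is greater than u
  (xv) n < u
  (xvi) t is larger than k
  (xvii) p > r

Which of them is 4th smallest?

s

The consecutive relations fix a unique order: m < w < q < s < k < n < u < t < v < h < r < p.
Counting 4 from the smallest end gives s.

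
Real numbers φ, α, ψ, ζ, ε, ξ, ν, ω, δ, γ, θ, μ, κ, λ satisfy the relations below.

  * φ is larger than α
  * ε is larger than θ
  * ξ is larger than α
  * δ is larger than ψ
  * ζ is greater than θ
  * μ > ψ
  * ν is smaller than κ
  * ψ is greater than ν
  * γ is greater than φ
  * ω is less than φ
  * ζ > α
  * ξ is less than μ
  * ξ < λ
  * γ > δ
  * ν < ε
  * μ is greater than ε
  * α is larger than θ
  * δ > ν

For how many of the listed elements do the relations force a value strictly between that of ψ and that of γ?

Chaining upward from ψ reaches: δ, μ.
Chaining downward from γ reaches: ν, θ, δ, α, ω, φ.
Strictly between ψ and γ are those in both lists: δ — 1 element.

1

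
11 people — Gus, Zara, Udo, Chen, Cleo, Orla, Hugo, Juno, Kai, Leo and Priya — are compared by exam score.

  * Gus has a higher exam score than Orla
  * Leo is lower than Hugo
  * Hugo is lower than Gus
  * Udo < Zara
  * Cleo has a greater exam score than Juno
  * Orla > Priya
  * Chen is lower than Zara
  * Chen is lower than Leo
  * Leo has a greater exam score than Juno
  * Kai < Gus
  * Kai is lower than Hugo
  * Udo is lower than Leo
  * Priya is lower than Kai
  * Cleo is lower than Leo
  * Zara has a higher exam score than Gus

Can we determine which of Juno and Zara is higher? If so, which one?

The relevant relations are Juno < Cleo; Cleo < Leo; Leo < Hugo; Hugo < Gus; Gus < Zara.
Together: Juno < Cleo < Leo < Hugo < Gus < Zara.
So Zara is higher.

Zara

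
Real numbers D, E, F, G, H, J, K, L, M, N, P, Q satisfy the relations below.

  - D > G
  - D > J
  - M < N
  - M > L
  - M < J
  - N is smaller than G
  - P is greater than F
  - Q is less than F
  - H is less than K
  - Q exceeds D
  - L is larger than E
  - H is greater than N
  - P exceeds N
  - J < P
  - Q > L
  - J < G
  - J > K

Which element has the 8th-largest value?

Chaining the given pairs: E < L < M < N < H < K < J < G < D < Q < F < P.
Counting 8 from the largest end gives H.

H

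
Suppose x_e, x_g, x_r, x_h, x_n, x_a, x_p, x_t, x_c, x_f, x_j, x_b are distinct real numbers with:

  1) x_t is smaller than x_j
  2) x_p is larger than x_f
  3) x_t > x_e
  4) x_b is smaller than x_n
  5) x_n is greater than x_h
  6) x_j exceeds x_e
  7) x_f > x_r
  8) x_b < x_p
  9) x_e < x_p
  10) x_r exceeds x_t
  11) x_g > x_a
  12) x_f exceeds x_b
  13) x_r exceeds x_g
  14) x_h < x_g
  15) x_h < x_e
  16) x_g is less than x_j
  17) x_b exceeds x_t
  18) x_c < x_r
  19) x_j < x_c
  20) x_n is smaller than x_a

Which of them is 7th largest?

x_a

The consecutive relations fix a unique order: x_h < x_e < x_t < x_b < x_n < x_a < x_g < x_j < x_c < x_r < x_f < x_p.
The 7th largest is x_a.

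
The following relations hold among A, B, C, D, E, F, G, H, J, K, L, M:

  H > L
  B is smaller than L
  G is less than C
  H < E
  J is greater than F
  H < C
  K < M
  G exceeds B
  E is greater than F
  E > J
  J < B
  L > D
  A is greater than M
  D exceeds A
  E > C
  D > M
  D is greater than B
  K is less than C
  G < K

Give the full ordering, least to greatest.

F < J < B < G < K < M < A < D < L < H < C < E

Each adjacent pair is fixed by a given relation: F < J; J < B; B < G; G < K; K < M; M < A; A < D; D < L; L < H; H < C; C < E. Chaining them end to end gives the full order.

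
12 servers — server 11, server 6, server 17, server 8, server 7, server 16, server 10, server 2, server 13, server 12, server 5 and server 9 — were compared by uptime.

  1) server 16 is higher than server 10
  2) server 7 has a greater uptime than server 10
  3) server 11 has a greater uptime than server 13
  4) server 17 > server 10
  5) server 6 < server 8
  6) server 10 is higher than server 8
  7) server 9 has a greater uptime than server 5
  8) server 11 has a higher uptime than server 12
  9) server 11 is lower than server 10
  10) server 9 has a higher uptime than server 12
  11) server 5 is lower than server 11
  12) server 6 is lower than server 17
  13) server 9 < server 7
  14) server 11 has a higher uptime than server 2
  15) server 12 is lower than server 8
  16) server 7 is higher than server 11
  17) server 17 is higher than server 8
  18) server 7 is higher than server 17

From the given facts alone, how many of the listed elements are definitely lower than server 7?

10

From server 7 the given relations immediately reach server 9, server 11, server 10, server 17.
From those, server 13, server 6, server 12, server 2, server 5, server 8 — 10 in total.
Nothing else is reachable below server 7; 10 in all.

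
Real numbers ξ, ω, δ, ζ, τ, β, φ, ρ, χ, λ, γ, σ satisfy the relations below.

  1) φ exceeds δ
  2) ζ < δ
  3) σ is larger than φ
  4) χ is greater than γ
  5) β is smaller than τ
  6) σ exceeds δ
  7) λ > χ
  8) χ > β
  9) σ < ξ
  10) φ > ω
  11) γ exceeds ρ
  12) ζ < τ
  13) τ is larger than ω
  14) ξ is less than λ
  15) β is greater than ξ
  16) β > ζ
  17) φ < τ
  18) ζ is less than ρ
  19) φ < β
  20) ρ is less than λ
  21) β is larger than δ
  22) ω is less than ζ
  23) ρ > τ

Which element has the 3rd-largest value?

γ

Piecing the relations together gives one ordering: ω < ζ < δ < φ < σ < ξ < β < τ < ρ < γ < χ < λ.
Counting 3 from the largest end gives γ.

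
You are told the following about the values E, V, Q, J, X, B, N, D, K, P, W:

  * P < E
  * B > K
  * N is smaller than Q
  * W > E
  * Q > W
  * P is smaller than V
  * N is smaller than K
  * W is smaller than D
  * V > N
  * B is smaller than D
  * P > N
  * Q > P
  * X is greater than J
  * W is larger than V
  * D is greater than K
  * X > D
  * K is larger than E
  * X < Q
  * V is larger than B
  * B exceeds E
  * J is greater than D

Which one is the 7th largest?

B

Piecing the relations together gives one ordering: N < P < E < K < B < V < W < D < J < X < Q.
Counting 7 from the largest end gives B.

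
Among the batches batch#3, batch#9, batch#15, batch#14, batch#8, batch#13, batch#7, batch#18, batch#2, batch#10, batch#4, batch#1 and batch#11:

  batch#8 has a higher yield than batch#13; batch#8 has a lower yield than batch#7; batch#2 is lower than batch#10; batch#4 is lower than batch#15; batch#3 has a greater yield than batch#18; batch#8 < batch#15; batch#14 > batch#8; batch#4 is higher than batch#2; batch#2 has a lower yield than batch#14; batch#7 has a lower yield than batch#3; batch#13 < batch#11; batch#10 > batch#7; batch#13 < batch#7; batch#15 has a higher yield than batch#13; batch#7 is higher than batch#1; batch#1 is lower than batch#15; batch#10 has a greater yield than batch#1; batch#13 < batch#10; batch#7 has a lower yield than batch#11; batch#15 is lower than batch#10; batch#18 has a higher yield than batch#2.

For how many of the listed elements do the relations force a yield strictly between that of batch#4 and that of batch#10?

1

The relations place batch#4 below batch#10. An element lies strictly between them when it is forced above batch#4 and also forced below batch#10.
Above batch#4: {batch#15}. Below batch#10: {batch#2, batch#13, batch#1, batch#8, batch#15, batch#7}.
Intersection: {batch#15} — 1.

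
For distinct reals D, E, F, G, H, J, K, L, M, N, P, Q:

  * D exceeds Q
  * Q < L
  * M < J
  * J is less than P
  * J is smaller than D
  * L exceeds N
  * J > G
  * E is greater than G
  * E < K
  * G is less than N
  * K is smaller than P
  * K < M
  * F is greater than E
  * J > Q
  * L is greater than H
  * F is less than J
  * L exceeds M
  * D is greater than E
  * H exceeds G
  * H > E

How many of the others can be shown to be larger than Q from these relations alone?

4

Directly above Q: J, D, L.
One step further: P (4 so far).
Nothing else is reachable above Q; 4 in all.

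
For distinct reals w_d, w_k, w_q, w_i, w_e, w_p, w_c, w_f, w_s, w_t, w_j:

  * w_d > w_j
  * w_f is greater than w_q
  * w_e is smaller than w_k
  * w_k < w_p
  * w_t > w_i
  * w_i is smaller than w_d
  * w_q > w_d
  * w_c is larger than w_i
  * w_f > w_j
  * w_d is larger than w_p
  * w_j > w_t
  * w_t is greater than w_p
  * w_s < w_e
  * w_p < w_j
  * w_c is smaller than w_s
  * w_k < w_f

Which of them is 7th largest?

The consecutive relations fix a unique order: w_i < w_c < w_s < w_e < w_k < w_p < w_t < w_j < w_d < w_q < w_f.
The 7th largest is w_k.

w_k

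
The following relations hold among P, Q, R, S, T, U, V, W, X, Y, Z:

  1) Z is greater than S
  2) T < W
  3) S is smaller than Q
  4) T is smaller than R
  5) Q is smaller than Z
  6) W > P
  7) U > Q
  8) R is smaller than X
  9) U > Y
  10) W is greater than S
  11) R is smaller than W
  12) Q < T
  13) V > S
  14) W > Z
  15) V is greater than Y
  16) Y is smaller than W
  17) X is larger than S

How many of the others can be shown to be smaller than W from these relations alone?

7

The elements the relations force below W are S, Y, Q, T, Z, R, P — no chain reaches any other.
That is 7.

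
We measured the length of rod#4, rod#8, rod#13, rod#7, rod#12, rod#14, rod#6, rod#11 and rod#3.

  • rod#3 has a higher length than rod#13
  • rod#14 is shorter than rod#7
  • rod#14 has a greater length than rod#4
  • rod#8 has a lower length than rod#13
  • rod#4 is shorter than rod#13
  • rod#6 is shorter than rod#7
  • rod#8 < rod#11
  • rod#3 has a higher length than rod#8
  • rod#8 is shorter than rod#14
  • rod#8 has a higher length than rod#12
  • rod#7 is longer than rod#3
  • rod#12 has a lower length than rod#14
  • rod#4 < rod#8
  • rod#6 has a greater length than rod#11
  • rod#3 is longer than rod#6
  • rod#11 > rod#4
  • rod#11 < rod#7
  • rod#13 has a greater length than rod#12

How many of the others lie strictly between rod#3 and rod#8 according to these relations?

3

Chaining upward from rod#8 reaches: rod#13, rod#11, rod#14, rod#6, rod#7.
Chaining downward from rod#3 reaches: rod#12, rod#4, rod#13, rod#11, rod#6.
Strictly between rod#8 and rod#3 are those in both lists: rod#13, rod#11, rod#6 — 3 elements.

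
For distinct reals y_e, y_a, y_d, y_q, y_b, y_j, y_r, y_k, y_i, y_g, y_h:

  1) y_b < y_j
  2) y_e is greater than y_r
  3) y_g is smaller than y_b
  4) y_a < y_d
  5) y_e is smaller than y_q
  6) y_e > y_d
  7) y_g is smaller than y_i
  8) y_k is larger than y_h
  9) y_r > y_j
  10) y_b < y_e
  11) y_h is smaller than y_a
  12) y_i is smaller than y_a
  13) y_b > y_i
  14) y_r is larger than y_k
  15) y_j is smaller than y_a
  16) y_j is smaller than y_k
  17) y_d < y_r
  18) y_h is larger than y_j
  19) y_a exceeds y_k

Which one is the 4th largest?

y_d

Piecing the relations together gives one ordering: y_g < y_i < y_b < y_j < y_h < y_k < y_a < y_d < y_r < y_e < y_q.
Counting 4 from the largest end gives y_d.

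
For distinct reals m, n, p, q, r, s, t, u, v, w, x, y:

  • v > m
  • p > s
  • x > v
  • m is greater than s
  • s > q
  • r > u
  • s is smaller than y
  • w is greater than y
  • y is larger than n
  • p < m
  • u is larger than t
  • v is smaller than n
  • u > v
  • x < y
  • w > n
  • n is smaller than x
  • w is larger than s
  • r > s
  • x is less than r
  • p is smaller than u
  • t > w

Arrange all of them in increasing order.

q < s < p < m < v < n < x < y < w < t < u < r

The consecutive links are each given: q < s; s < p; p < m; m < v; v < n; n < x; x < y; y < w; w < t; t < u; u < r.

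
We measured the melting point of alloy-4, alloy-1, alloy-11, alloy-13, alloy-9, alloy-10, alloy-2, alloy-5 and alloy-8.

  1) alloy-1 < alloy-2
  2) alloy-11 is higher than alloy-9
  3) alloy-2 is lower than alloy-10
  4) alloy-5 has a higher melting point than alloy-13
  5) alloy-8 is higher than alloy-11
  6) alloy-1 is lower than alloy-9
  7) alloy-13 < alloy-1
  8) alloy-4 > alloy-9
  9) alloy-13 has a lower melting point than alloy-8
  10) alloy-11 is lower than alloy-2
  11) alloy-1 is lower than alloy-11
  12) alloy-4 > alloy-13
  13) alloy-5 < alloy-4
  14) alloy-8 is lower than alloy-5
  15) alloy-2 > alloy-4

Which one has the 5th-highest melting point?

The consecutive relations fix a unique order: alloy-13 < alloy-1 < alloy-9 < alloy-11 < alloy-8 < alloy-5 < alloy-4 < alloy-2 < alloy-10.
Counting 5 from the largest end gives alloy-8.

alloy-8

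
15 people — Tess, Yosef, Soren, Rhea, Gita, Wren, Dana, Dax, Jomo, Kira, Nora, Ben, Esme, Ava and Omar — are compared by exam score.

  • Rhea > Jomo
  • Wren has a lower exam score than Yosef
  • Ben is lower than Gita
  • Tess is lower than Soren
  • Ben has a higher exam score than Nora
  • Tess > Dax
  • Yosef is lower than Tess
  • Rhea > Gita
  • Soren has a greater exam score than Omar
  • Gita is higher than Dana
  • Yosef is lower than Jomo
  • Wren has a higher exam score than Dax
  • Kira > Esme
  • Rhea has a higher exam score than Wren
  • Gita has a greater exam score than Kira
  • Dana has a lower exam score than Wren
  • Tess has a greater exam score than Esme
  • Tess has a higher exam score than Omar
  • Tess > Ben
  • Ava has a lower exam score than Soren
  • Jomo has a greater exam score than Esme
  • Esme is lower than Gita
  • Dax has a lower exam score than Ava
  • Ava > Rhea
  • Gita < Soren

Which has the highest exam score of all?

Dax is not greatest since Dax < Tess; Omar is not greatest since Omar < Tess; Esme is not greatest since Esme < Tess; Dana is not greatest since Dana < Wren; Wren is not greatest since Wren < Yosef; Nora is not greatest since Nora < Ben; Yosef is not greatest since Yosef < Tess; Kira is not greatest since Kira < Gita; Jomo is not greatest since Jomo < Rhea; Ben is not greatest since Ben < Tess; Gita is not greatest since Gita < Rhea; Tess is not greatest since Tess < Soren; Rhea is not greatest since Rhea < Ava; Ava is not greatest since Ava < Soren.
Only Soren has nothing above it, so Soren is the highest exam score.

Soren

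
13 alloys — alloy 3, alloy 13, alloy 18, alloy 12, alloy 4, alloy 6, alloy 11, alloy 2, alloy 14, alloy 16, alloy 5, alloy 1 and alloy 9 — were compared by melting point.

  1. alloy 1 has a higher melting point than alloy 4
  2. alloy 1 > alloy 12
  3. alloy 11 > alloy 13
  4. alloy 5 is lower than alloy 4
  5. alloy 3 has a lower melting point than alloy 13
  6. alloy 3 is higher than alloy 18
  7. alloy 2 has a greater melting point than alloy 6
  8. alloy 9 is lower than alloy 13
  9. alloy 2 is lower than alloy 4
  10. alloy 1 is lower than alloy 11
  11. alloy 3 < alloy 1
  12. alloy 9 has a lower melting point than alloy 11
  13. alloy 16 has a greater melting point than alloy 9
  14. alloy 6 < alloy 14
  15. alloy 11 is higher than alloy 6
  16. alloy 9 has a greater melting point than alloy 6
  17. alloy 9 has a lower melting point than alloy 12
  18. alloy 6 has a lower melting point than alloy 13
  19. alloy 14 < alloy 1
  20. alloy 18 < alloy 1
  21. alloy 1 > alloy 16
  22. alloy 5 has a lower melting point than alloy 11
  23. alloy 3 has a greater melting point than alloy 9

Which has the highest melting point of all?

alloy 11

Chaining downward from alloy 11: directly below it, alloy 6, alloy 9, alloy 5, alloy 1, alloy 13; then alloy 18, alloy 3, alloy 16, alloy 4, alloy 12, alloy 14; then alloy 2.
That covers every other element, and nothing is given above alloy 11, so alloy 11 is the highest melting point.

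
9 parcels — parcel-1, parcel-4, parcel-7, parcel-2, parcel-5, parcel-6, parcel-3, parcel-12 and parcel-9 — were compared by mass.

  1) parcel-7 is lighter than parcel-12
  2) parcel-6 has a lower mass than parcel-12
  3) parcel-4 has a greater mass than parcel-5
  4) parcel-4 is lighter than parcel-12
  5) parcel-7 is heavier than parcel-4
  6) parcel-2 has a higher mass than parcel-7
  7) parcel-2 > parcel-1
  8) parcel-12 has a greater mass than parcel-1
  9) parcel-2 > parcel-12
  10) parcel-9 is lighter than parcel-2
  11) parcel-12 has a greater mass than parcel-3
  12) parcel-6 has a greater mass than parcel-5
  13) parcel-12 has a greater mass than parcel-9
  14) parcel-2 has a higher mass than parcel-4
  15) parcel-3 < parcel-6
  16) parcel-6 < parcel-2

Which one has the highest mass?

parcel-1 is not greatest since parcel-1 < parcel-12; parcel-5 is not greatest since parcel-5 < parcel-6; parcel-3 is not greatest since parcel-3 < parcel-12; parcel-4 is not greatest since parcel-4 < parcel-2; parcel-7 is not greatest since parcel-7 < parcel-2; parcel-6 is not greatest since parcel-6 < parcel-2; parcel-9 is not greatest since parcel-9 < parcel-2; parcel-12 is not greatest since parcel-12 < parcel-2.
Only parcel-2 has nothing above it, so parcel-2 is the highest mass.

parcel-2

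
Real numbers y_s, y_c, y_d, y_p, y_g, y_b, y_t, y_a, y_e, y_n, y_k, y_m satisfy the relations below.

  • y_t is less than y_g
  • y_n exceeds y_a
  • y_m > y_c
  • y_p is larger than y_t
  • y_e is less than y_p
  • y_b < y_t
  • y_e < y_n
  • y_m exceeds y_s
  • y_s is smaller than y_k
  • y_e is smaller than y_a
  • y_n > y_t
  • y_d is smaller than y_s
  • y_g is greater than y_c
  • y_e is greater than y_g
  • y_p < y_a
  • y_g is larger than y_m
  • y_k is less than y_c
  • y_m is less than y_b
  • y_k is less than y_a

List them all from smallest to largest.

The consecutive links are each given: y_d < y_s; y_s < y_k; y_k < y_c; y_c < y_m; y_m < y_b; y_b < y_t; y_t < y_g; y_g < y_e; y_e < y_p; y_p < y_a; y_a < y_n.

y_d < y_s < y_k < y_c < y_m < y_b < y_t < y_g < y_e < y_p < y_a < y_n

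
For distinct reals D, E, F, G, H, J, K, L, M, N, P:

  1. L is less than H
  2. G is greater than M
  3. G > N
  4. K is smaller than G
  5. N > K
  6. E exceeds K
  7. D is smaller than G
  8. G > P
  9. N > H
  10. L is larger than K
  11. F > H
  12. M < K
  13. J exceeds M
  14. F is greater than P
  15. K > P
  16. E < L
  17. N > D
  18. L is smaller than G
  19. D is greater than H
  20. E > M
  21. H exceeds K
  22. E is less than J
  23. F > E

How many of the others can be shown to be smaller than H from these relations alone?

The elements the relations force below H are P, M, K, E, L — no chain reaches any other.
That is 5.

5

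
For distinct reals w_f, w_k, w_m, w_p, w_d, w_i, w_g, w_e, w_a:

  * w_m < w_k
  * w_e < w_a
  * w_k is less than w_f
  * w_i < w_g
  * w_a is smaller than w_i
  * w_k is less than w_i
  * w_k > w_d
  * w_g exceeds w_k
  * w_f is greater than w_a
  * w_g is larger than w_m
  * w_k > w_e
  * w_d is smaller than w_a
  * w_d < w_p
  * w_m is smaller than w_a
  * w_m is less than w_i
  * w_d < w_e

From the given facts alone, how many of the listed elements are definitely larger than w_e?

5

From w_e the given relations immediately reach w_k, w_a.
From those, w_i, w_f, w_g — 5 in total.
Nothing else is reachable above w_e; 5 in all.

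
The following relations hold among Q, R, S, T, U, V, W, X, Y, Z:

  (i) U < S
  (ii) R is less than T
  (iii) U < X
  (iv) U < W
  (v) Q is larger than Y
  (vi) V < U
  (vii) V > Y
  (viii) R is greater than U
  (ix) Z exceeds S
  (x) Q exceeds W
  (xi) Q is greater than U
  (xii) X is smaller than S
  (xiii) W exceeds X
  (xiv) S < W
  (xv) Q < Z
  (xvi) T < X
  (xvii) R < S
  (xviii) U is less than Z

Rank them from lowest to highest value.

Y < V < U < R < T < X < S < W < Q < Z

Nothing is placed below Y, so it is least; from there Y < V; V < U; U < R; R < T; T < X; X < S; S < W; W < Q; Q < Z, each given directly.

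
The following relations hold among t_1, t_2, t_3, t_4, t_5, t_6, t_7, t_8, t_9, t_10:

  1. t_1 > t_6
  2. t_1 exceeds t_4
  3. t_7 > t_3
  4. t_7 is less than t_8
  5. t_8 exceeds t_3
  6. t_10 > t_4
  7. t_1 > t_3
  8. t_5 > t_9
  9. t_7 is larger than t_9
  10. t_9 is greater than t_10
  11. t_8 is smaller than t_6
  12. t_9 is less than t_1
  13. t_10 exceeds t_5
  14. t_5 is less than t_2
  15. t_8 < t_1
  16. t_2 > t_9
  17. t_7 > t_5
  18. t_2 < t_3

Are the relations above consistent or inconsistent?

inconsistent

We have t_5 < t_10 stated directly, yet also t_10 < t_9 < t_5 by chaining the others — so t_10 < t_5. Contradiction.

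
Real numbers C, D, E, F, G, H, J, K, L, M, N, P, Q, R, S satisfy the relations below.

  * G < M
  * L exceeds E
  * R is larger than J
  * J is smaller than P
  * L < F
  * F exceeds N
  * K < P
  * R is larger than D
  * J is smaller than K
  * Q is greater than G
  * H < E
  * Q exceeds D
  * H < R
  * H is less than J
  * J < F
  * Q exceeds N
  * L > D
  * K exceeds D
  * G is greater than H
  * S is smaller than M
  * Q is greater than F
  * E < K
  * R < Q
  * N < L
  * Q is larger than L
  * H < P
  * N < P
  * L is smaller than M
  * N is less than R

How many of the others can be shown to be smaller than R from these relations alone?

4

Directly below R: H, D, N, J.
Nothing else is reachable below R; 4 in all.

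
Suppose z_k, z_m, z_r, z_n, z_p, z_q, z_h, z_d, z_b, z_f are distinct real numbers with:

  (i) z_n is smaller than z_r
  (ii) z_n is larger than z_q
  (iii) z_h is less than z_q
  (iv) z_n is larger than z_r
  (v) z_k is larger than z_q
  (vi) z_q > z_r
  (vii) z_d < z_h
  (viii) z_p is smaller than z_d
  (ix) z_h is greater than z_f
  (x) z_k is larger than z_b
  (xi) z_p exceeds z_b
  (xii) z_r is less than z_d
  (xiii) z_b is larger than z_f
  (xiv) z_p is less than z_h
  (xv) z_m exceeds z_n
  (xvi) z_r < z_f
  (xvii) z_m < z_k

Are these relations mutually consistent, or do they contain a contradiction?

Chaining the given relations yields z_r < z_f < z_b < z_p < z_d < z_h < z_q < z_n, so z_r < z_n. But one relation states z_n < z_r. These cannot both hold.

inconsistent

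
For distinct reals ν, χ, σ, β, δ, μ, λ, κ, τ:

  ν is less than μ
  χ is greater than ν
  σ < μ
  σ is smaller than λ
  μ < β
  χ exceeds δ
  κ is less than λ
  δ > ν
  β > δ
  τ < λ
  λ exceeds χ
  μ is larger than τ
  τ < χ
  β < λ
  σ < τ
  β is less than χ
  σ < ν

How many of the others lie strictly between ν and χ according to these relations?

3

Chaining upward from ν reaches: δ, μ, β, λ.
Chaining downward from χ reaches: σ, δ, τ, μ, β.
Strictly between ν and χ are those in both lists: δ, μ, β — 3 elements.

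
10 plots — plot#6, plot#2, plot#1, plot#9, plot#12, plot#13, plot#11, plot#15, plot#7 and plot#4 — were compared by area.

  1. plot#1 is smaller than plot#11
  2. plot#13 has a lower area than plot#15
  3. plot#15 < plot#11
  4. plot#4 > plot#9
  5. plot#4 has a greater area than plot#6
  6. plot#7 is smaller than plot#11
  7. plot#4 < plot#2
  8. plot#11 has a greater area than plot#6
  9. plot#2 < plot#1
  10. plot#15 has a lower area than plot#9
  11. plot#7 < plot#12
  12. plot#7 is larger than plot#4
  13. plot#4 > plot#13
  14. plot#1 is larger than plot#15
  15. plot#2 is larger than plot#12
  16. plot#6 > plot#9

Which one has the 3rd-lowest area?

plot#9

Piecing the relations together gives one ordering: plot#13 < plot#15 < plot#9 < plot#6 < plot#4 < plot#7 < plot#12 < plot#2 < plot#1 < plot#11.
Counting 3 from the smallest end gives plot#9.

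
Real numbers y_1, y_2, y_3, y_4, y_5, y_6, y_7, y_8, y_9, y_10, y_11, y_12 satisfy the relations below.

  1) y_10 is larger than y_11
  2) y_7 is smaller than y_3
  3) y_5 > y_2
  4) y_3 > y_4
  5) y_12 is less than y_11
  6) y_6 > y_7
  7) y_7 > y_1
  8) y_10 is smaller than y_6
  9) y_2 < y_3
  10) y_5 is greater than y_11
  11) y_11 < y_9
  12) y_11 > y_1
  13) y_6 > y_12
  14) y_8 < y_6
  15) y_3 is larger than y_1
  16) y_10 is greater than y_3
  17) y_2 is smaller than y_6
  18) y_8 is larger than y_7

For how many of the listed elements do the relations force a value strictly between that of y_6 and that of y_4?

2

The relations place y_4 below y_6. An element lies strictly between them when it is forced above y_4 and also forced below y_6.
Above y_4: {y_3, y_10}. Below y_6: {y_1, y_7, y_2, y_8, y_3, y_12, y_11, y_10}.
Intersection: {y_3, y_10} — 2.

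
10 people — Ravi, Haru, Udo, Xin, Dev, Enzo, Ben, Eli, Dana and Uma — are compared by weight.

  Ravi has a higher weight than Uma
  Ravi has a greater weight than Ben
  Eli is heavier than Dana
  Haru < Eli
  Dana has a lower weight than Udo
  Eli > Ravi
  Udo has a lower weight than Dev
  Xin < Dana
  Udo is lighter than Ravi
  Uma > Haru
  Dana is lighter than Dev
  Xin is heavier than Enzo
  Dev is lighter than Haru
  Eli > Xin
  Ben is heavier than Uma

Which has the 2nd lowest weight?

Piecing the relations together gives one ordering: Enzo < Xin < Dana < Udo < Dev < Haru < Uma < Ben < Ravi < Eli.
The 2nd smallest is Xin.

Xin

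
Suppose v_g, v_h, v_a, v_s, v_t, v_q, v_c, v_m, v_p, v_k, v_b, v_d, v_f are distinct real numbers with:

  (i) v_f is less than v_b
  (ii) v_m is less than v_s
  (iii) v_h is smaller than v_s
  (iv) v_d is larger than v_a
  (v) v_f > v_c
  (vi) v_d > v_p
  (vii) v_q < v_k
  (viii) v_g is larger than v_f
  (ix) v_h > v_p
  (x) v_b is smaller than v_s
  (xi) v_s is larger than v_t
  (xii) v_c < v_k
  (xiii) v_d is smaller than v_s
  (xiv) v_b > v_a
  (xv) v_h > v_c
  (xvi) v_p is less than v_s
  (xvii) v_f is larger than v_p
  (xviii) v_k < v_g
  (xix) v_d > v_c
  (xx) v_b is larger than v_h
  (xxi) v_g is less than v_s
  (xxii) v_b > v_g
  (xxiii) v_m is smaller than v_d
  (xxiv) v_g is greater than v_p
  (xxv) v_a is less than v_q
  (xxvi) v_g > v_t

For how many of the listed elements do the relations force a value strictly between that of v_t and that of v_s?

2

The relations place v_t below v_s. An element lies strictly between them when it is forced above v_t and also forced below v_s.
Above v_t: {v_g, v_b}. Below v_s: {v_m, v_a, v_q, v_p, v_c, v_f, v_k, v_d, v_g, v_h, v_b}.
Intersection: {v_g, v_b} — 2.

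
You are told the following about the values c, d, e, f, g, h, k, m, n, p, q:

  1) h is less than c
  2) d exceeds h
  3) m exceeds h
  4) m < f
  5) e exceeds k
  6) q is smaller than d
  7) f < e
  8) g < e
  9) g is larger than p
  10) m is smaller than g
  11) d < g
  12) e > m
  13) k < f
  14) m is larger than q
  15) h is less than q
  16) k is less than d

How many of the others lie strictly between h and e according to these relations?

5

Chaining upward from h reaches: q, m, c, d, g, f.
Chaining downward from e reaches: p, q, m, k, d, g, f.
Strictly between h and e are those in both lists: q, m, d, g, f — 5 elements.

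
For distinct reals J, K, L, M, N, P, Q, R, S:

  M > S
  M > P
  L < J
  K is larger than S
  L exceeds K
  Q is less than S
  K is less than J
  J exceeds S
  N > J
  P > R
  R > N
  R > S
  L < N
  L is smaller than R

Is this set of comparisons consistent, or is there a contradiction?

consistent

Every relation is compatible with Q < S < K < L < J < N < R < P < M; the set is consistent.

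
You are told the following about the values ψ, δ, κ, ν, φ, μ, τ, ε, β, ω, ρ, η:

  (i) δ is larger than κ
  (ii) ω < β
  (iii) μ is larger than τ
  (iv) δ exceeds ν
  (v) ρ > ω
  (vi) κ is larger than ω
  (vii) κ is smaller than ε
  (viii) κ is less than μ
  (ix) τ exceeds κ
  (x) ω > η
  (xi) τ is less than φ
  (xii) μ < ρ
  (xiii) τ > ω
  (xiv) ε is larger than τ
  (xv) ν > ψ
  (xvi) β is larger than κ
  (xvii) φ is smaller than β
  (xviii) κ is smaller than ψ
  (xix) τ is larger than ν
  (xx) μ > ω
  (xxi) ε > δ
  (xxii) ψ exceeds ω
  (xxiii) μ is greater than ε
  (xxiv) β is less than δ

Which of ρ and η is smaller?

η

η < ω < κ < ψ < ν < τ < φ < β < δ < ε < μ < ρ, by transitivity through ω, κ, ψ, ν, τ, φ, β, δ, ε, μ.
So η < ρ; η is the smaller of the two.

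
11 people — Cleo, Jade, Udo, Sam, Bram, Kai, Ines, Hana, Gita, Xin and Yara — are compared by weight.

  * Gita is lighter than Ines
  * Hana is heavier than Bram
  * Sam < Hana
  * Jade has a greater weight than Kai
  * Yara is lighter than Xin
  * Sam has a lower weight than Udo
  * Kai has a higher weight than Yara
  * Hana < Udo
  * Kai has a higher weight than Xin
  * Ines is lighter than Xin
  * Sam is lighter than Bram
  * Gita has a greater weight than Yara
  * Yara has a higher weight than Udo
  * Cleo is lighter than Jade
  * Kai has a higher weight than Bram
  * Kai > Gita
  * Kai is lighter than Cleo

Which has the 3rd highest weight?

Kai

Chaining the given pairs: Sam < Bram < Hana < Udo < Yara < Gita < Ines < Xin < Kai < Cleo < Jade.
The 3rd largest is Kai.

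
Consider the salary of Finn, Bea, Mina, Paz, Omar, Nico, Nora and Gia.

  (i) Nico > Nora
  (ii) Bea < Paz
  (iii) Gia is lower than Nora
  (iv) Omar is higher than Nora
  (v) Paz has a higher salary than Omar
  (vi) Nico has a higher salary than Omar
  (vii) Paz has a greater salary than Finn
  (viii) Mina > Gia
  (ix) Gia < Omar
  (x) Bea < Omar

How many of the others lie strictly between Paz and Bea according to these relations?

1

Chaining upward from Bea reaches: Omar, Nico.
Chaining downward from Paz reaches: Gia, Nora, Finn, Omar.
Strictly between Bea and Paz are those in both lists: Omar — 1 element.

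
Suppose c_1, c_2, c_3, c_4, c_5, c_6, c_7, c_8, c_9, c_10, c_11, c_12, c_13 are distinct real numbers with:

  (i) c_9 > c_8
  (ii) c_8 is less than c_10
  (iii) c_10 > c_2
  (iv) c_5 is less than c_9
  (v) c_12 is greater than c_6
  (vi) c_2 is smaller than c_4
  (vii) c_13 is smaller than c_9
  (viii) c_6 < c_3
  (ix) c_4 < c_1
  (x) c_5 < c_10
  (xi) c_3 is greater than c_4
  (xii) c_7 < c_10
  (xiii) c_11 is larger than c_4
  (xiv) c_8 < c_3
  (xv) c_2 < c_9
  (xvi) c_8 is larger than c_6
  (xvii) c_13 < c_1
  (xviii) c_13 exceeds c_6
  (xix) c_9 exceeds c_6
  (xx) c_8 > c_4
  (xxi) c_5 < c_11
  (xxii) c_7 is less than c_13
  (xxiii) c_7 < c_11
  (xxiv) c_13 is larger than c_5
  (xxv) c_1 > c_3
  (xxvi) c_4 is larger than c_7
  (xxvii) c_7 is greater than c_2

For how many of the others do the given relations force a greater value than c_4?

6

From c_4 the given relations immediately reach c_8, c_3, c_11, c_1.
From those, c_10, c_9 — 6 in total.
Nothing else is reachable above c_4; 6 in all.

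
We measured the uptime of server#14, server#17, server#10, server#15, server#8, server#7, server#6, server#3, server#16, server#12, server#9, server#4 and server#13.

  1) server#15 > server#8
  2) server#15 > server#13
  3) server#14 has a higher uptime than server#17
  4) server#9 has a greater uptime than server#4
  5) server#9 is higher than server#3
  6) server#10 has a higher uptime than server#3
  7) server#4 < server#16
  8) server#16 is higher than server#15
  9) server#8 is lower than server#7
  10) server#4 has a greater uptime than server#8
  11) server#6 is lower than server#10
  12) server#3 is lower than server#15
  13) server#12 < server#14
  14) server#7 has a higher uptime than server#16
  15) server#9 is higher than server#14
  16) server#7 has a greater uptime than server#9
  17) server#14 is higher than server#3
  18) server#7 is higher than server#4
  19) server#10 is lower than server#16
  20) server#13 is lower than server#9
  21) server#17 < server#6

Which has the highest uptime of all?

server#7

Chaining downward from server#7: directly below it, server#8, server#4, server#16, server#9; then server#13, server#3, server#10, server#15, server#14; then server#17, server#6, server#12.
That covers every other element, and nothing is given above server#7, so server#7 is the highest uptime.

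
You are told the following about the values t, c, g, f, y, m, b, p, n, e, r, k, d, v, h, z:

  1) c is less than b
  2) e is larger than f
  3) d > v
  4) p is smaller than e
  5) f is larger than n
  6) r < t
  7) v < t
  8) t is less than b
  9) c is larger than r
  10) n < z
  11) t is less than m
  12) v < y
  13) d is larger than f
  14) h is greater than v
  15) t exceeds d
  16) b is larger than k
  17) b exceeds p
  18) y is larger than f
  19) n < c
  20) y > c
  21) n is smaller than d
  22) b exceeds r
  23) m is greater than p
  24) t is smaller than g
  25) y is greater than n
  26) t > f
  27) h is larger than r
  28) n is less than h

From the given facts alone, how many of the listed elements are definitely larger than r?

The elements the relations force above r are t, m, h, c, b, y, g — no chain reaches any other.
That is 7.

7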